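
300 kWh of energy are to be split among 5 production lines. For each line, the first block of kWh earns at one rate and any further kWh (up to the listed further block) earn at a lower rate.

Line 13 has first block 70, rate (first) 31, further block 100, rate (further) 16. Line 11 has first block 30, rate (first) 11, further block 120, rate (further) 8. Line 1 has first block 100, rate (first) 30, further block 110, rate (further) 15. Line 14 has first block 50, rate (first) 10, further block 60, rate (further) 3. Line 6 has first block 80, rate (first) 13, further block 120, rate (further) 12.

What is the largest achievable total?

7220

Rank every tier by rate: Line 13/T1 31 > Line 1/T1 30 > Line 13/T2 16 > Line 1/T2 15 > Line 6/T1 13 > Line 6/T2 12 > Line 11/T1 11 > Line 14/T1 10 > Line 11/T2 8 > Line 14/T2 3.
Fill Line 13 T1 block (70 at 31) — 230 left.
Line 1 T1 at 30: fill all 100 — 130 left.
Line 13 T2 at 16: fill all 100 — 30 left.
Line 1/T2: +30 of 110 at 15; pool empty.
Total = 31×70 + 30×100 + 16×100 + 15×30 = 7220.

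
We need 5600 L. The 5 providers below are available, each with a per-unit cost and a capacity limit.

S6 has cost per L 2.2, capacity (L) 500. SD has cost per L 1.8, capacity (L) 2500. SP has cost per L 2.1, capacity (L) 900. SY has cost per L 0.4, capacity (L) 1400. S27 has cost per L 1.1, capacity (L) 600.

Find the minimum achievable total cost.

8050

Cheapest first:
SY at 0.4: take all 1400 L → 4200 still needed.
S27 (1.1): use full 600 → 3600 L to go.
SD at 1.8: take all 2500 L → 1100 still needed.
SP at 2.1: take all 900 L → 200 still needed.
S6 (2.2): take the remaining 200 → done.
Cost = 1400×0.4 + 600×1.1 + 2500×1.8 + 900×2.1 + 200×2.2 = 8050.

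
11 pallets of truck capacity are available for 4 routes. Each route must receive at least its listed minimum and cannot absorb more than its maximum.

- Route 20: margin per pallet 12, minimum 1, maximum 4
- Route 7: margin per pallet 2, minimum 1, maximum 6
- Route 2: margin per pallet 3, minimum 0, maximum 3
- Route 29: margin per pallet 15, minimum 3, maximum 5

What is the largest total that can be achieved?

Meeting every minimum uses 1+1+0+3 = 5 pallets, leaving 6.
Highest margin per pallet first: Route 29 15 > Route 20 12 > Route 2 3 > Route 7 2.
Give Route 29 2 more to hit its cap of 5 — 4 left.
Give Route 20 3 more to hit its cap of 4 — 1 left.
Route 2 has room for 3 more but only 1 remain, so it gets 1.
Total = 12×4 + 2×1 + 3×1 + 15×5 = 128.

128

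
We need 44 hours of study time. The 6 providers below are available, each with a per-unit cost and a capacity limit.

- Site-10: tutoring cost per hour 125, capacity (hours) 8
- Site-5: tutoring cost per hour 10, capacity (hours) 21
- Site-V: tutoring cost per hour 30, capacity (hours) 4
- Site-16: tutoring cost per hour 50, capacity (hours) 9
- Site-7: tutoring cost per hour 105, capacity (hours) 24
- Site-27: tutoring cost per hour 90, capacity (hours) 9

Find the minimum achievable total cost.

1695

Cheapest first:
Site-5 at 10: take all 21 hours — 23 still needed.
Site-V (30): use full 4 — 19 hours to go.
Take 9 from Site-16 at 50 — need 10 more.
Site-27 at 90: take all 9 hours — 1 still needed.
Site-7 at 105: take 1 of its 24 — requirement met.
Site-10: unused.
Cost = 21×10 + 4×30 + 9×50 + 9×90 + 1×105 = 1695.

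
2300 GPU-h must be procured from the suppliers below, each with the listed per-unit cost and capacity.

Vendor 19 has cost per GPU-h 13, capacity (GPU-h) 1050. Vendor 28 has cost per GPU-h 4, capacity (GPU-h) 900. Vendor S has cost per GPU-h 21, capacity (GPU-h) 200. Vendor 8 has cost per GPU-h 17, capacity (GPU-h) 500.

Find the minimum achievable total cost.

Use suppliers in increasing cost order.
Take 900 from Vendor 28 at 4 — need 1400 more.
Vendor 19 (13): use full 1050 — 350 GPU-h to go.
Take 350 from Vendor 8 at 17 to finish.
Vendor S: unused.
Cost = 900×4 + 1050×13 + 350×17 = 23200.

23200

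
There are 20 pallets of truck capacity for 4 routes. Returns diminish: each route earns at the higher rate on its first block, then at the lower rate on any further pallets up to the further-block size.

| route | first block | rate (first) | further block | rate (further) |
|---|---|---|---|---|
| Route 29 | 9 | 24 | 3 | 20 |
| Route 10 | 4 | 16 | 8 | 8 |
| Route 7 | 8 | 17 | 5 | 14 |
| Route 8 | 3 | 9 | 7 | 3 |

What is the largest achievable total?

412

Treat each block as its own option and order by rate: Route 29/T1 24 > Route 29/T2 20 > Route 7/T1 17 > Route 10/T1 16 > Route 7/T2 14 > Route 8/T1 9 > Route 10/T2 8 > Route 8/T2 3.
Route 29 T1 at 24: fill all 9 → 11 left.
Fill Route 29 T2 block (3 at 20) → 8 left.
Route 7 T1 at 17: fill all 8 → 0 left.
Total = 24×9 + 20×3 + 17×8 = 412.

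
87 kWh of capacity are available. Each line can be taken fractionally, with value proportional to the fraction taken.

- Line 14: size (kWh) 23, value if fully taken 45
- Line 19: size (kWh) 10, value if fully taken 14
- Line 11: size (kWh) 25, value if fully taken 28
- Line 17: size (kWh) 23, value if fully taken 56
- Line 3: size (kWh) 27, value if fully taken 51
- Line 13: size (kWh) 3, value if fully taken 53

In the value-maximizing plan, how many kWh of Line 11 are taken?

Sort by value density: Line 13 53/3≈17.7, Line 17 56/23≈2.43, Line 14 45/23≈1.96, Line 3 51/27≈1.89, Line 19 14/10≈1.4, Line 11 28/25≈1.12.
Take all of Line 13 (3 kWh, value 53) → 84 kWh left.
Take all of Line 17 (23 kWh, value 56) → 61 kWh left.
All 23 kWh of Line 14 fit (value 45) → 38 remain.
Line 3: take in full, 27 kWh for value 51 → 11 left.
Line 19: take in full, 10 kWh for value 14 → 1 left.
Fill the last 1 kWh with part of Line 11: 1/25 of it earns 1.12.

1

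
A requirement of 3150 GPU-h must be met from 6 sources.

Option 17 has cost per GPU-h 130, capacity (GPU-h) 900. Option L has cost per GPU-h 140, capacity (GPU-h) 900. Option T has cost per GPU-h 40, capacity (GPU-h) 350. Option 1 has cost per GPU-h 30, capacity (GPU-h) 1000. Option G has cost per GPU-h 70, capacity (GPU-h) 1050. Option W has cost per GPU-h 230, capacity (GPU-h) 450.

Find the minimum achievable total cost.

215000

Fill from the cheapest source first.
Take 1000 from Option 1 at 30 — need 2150 more.
Option T (40): use full 350 — 1800 GPU-h to go.
Option G (70): use full 1050 — 750 GPU-h to go.
Option 17 (130): take the remaining 750 — done.
Option L, Option W: unused.
Cost = 1000×30 + 350×40 + 1050×70 + 750×130 = 215000.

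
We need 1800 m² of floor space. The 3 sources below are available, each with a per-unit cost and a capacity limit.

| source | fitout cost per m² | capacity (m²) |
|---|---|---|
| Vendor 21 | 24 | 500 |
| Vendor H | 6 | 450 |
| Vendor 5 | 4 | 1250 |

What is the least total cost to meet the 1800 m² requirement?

10100

Use sources in increasing cost order.
Take 1250 from Vendor 5 at 4 ; need 550 more.
Vendor H (6): use full 450 ; 100 m² to go.
Take 100 from Vendor 21 at 24 to finish.
Cost = 1250×4 + 450×6 + 100×24 = 10100.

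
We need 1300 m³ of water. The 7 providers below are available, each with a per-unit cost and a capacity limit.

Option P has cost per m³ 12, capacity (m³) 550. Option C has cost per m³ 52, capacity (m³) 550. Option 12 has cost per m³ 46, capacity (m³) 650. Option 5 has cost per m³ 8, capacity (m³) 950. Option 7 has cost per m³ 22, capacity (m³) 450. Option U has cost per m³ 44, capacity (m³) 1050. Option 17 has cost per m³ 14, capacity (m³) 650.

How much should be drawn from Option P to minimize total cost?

350

Cheapest first:
Take 950 from Option 5 at 8 → need 350 more.
Option P at 12: take 350 of its 550 → requirement met.
Option 17, Option 7, Option U, Option 12, Option C: unused.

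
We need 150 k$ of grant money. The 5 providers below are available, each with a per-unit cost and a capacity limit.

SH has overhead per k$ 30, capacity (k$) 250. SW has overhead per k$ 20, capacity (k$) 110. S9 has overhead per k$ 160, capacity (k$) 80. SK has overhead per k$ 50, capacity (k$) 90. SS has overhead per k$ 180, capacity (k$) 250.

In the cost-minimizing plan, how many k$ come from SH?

Cheapest first:
SW (20): use full 110 — 40 k$ to go.
Take 40 from SH at 30 to finish.
SK, S9, SS: unused.

40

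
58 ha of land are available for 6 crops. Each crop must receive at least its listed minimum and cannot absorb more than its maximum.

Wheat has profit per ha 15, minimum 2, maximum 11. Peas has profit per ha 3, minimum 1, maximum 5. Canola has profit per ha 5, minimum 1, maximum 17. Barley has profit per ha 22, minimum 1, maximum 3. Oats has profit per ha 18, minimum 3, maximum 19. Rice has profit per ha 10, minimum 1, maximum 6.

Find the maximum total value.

Meeting every minimum uses 2+1+1+1+3+1 = 9 ha, leaving 49.
Rank by profit per ha: Barley 22 > Oats 18 > Wheat 15 > Rice 10 > Canola 5 > Peas 3.
Barley: +2 to 3 (cap) ; 47 left.
Oats: +16 to 19 (cap) ; 31 left.
Wheat takes 9 more to reach its cap of 11 ; 22 left.
Give Rice 5 more to hit its cap of 6 ; 17 left.
Canola: +16 to 17 (cap) ; 1 left.
Peas: +1 (room for 4) → 2. Pool exhausted.
Total = 15×11 + 3×2 + 5×17 + 22×3 + 18×19 + 10×6 = 724.

724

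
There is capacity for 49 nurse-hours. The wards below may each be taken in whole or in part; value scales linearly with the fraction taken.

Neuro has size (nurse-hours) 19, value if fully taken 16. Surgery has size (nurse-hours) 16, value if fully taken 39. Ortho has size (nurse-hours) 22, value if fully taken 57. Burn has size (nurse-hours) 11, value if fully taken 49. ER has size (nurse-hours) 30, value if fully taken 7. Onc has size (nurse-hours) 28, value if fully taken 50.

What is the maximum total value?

145

Best value per unit of size first: Burn 49/11≈4.45, Ortho 57/22≈2.59, Surgery 39/16≈2.44, Onc 50/28≈1.79, Neuro 16/19≈0.842, ER 7/30≈0.233.
Take all of Burn (11 nurse-hours, value 49) → 38 nurse-hours left.
Take all of Ortho (22 nurse-hours, value 57) → 16 nurse-hours left.
Surgery: take in full, 16 nurse-hours for value 39 → 0 left.
Total value = 145.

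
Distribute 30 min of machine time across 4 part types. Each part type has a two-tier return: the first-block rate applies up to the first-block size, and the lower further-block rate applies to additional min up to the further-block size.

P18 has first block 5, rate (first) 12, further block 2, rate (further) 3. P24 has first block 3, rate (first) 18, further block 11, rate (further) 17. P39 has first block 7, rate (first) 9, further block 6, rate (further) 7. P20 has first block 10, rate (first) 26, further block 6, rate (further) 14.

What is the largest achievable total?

Treat each block as its own option and order by rate: P20/first 26 > P24/first 18 > P24/second 17 > P20/second 14 > P18/first 12 > P39/first 9 > P39/second 7 > P18/second 3.
P20 first at 26: fill all 10 — 20 left.
Fill P24 first block (3 at 18) — 17 left.
P24 second at 17: fill all 11 — 6 left.
Fill P20 second block (6 at 14) — 0 left.
Total = 26×10 + 18×3 + 17×11 + 14×6 = 585.

585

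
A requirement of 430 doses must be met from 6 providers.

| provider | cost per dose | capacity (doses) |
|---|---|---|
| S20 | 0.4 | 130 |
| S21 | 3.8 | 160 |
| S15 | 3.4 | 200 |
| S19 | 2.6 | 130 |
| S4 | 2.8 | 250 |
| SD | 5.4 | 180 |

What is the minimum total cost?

Cheapest first:
S20 at 0.4: take all 130 doses — 300 still needed.
Take 130 from S19 at 2.6 — need 170 more.
Take 170 from S4 at 2.8 to finish.
S15, S21, SD: unused.
Cost = 130×0.4 + 130×2.6 + 170×2.8 = 866.

866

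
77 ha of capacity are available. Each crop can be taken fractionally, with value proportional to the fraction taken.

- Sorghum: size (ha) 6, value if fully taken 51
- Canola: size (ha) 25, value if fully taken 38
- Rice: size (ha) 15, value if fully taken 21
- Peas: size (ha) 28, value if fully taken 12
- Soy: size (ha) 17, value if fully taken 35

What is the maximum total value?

151

Rank by value-to-size ratio: Sorghum 51/6≈8.5, Soy 35/17≈2.06, Canola 38/25≈1.52, Rice 21/15≈1.4, Peas 12/28≈0.429.
All 6 ha of Sorghum fit (value 51) ; 71 remain.
Take all of Soy (17 ha, value 35) ; 54 ha left.
Take all of Canola (25 ha, value 38) ; 29 ha left.
All 15 ha of Rice fit (value 21) ; 14 remain.
Fill the last 14 ha with part of Peas: 14/28 of it earns 6.
Total value = 151.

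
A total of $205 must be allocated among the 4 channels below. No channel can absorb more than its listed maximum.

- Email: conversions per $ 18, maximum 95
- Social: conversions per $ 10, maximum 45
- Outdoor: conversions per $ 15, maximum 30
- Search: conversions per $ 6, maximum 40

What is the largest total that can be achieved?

2820

Highest conversions per $ first: Email 18 > Outdoor 15 > Social 10 > Search 6.
Email takes 95 to reach its cap of 95 ; 110 left.
Outdoor: +30 to 30 (cap) ; 80 left.
Social takes 45 to reach its cap of 45 ; 35 left.
Only 35 left; Search takes them to reach 35.
Total = 18×95 + 10×45 + 15×30 + 6×35 = 2820.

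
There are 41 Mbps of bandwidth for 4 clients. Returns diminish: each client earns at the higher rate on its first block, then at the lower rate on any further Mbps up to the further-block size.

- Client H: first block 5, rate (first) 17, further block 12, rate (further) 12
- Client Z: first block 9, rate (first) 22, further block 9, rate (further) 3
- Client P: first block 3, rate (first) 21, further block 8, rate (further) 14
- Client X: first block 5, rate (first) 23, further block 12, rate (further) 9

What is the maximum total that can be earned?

705

Rank every tier by rate: Client X/T1 23 > Client Z/T1 22 > Client P/T1 21 > Client H/T1 17 > Client P/T2 14 > Client H/T2 12 > Client X/T2 9 > Client Z/T2 3.
Client X/T1 (23): +5 ; 36 left.
Client Z T1 at 22: fill all 9 ; 27 left.
Fill Client P T1 block (3 at 21) ; 24 left.
Client H/T1 (17): +5 ; 19 left.
Client P T2 at 14: fill all 8 ; 11 left.
Client H/T2: +11 of 12 at 12; pool empty.
Total = 23×5 + 22×9 + 21×3 + 17×5 + 14×8 + 12×11 = 705.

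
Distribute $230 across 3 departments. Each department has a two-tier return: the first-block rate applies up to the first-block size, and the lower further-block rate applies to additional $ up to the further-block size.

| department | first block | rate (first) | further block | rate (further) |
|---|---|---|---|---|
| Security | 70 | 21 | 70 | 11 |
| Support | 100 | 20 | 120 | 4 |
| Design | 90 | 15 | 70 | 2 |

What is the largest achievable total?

4370

Rank every tier by rate: Security/T1 21 > Support/T1 20 > Design/T1 15 > Security/T2 11 > Support/T2 4 > Design/T2 2.
Security/T1 (21): +70 — 160 left.
Fill Support T1 block (100 at 20) — 60 left.
Design/T1: +60 of 90 at 15; pool empty.
Total = 21×70 + 20×100 + 15×60 = 4370.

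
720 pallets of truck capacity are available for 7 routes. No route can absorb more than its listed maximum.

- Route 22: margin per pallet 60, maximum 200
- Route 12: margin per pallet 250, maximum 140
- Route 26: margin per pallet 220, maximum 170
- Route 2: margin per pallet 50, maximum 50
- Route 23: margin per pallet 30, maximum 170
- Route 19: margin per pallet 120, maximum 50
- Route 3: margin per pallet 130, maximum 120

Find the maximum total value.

Highest margin per pallet first: Route 12 250 > Route 26 220 > Route 3 130 > Route 19 120 > Route 22 60 > Route 2 50 > Route 23 30.
Give Route 12 140 to hit its cap of 140 — 580 left.
Route 26 takes 170 to reach its cap of 170 — 410 left.
Route 3 takes 120 to reach its cap of 120 — 290 left.
Route 19: +50 to 50 (cap) — 240 left.
Route 22: +200 to 200 (cap) — 40 left.
Route 2 has room for 50 but only 40 remain, so it gets 40.
Total = 60×200 + 250×140 + 220×170 + 50×40 + 120×50 + 130×120 = 108000.

108000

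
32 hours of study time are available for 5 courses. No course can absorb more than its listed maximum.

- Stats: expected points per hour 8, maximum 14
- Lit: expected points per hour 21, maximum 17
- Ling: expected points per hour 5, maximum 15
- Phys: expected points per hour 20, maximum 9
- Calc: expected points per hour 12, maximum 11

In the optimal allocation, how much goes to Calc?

6

Order the courses by expected points per hour: Lit 21 > Phys 20 > Calc 12 > Stats 8 > Ling 5.
Give Lit 17 to hit its cap of 17 → 15 left.
Phys takes 9 to reach its cap of 9 → 6 left.
Calc: +6 (room for 11) → 6. Pool exhausted.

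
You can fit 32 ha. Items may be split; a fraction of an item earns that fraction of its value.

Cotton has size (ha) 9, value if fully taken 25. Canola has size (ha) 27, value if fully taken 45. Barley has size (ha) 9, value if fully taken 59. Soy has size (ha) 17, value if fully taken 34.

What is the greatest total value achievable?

112

Sort by value density: Barley 59/9≈6.56, Cotton 25/9≈2.78, Soy 34/17≈2, Canola 45/27≈1.67.
Barley: take in full, 9 ha for value 59 — 23 left.
Cotton: take in full, 9 ha for value 25 — 14 left.
Only 14 ha remain; take 14/17 of Soy for value 34×14/17 = 28.
Total value = 112.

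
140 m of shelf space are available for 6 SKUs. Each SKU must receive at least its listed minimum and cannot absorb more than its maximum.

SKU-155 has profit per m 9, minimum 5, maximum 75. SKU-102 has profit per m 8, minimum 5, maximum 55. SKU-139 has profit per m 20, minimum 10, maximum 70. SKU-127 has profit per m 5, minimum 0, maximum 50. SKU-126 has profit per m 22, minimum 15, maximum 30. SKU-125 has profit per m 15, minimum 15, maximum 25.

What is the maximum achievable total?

Meeting every minimum uses 5+5+10+0+15+15 = 50 m, leaving 90.
Rank by profit per m: SKU-126 22 > SKU-139 20 > SKU-125 15 > SKU-155 9 > SKU-102 8 > SKU-127 5.
Give SKU-126 15 more to hit its cap of 30 → 75 left.
SKU-139: +60 to 70 (cap) → 15 left.
Give SKU-125 10 more to hit its cap of 25 → 5 left.
Only 5 left; SKU-155 takes them to reach 10.
Total = 9×10 + 8×5 + 20×70 + 22×30 + 15×25 = 2565.

2565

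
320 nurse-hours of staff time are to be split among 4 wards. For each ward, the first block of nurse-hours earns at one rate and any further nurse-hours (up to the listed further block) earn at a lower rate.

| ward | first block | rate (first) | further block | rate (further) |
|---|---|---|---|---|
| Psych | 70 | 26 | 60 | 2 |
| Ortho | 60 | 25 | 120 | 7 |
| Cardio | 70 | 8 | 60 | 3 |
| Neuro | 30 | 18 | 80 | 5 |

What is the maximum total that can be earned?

5050

Treat each block as its own option and order by rate: Psych/first 26 > Ortho/first 25 > Neuro/first 18 > Cardio/first 8 > Ortho/second 7 > Neuro/second 5 > Cardio/second 3 > Psych/second 2.
Psych/first (26): +70 → 250 left.
Ortho/first (25): +60 → 190 left.
Neuro/first (18): +30 → 160 left.
Cardio first at 8: fill all 70 → 90 left.
Ortho/second: +90 of 120 at 7; pool empty.
Total = 26×70 + 25×60 + 18×30 + 8×70 + 7×90 = 5050.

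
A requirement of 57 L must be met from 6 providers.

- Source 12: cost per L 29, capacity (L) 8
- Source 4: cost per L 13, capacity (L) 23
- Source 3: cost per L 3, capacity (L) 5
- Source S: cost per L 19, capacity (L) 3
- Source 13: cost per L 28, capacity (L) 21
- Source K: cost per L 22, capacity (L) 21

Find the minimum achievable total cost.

Use providers in increasing cost order.
Source 3 at 3: take all 5 L → 52 still needed.
Source 4 (13): use full 23 → 29 L to go.
Source S (19): use full 3 → 26 L to go.
Source K at 22: take all 21 L → 5 still needed.
Take 5 from Source 13 at 28 to finish.
Source 12: unused.
Cost = 5×3 + 23×13 + 3×19 + 21×22 + 5×28 = 973.

973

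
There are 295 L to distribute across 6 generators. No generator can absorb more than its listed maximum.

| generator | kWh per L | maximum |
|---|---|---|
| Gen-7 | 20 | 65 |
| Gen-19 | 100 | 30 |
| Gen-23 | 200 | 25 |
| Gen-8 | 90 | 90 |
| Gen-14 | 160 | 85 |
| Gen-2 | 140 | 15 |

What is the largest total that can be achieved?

32800

Order the generators by kWh per L: Gen-23 200 > Gen-14 160 > Gen-2 140 > Gen-19 100 > Gen-8 90 > Gen-7 20.
Give Gen-23 25 to hit its cap of 25 — 270 left.
Give Gen-14 85 to hit its cap of 85 — 185 left.
Gen-2: +15 to 15 (cap) — 170 left.
Gen-19 takes 30 to reach its cap of 30 — 140 left.
Gen-8: +90 to 90 (cap) — 50 left.
Only 50 left; Gen-7 takes them to reach 50.
Total = 20×50 + 100×30 + 200×25 + 90×90 + 160×85 + 140×15 = 32800.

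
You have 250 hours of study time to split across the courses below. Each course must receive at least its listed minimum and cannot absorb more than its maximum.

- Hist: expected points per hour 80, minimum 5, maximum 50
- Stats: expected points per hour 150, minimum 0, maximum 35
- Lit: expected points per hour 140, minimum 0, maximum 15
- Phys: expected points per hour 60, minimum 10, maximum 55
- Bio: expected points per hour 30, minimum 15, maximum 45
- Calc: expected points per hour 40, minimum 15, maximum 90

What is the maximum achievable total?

Meeting every minimum uses 5+0+0+10+15+15 = 45 hours, leaving 205.
Highest expected points per hour first: Stats 150 > Lit 140 > Hist 80 > Phys 60 > Calc 40 > Bio 30.
Give Stats 35 more to hit its cap of 35 ; 170 left.
Lit: +15 to 15 (cap) ; 155 left.
Give Hist 45 more to hit its cap of 50 ; 110 left.
Phys: +45 to 55 (cap) ; 65 left.
Calc: +65 (room for 75) → 80. Pool exhausted.
Total = 80×50 + 150×35 + 140×15 + 60×55 + 30×15 + 40×80 = 18300.

18300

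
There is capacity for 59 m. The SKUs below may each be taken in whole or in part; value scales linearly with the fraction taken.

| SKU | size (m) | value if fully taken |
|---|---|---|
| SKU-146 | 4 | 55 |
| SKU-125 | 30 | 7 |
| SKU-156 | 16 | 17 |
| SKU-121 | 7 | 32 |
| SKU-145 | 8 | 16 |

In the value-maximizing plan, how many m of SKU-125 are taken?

Rank by value-to-size ratio: SKU-146 55/4≈13.8, SKU-121 32/7≈4.57, SKU-145 16/8≈2, SKU-156 17/16≈1.06, SKU-125 7/30≈0.233.
SKU-146: take in full, 4 m for value 55 — 55 left.
Take all of SKU-121 (7 m, value 32) — 48 m left.
Take all of SKU-145 (8 m, value 16) — 40 m left.
Take all of SKU-156 (16 m, value 17) — 24 m left.
Fill the last 24 m with part of SKU-125: 24/30 of it earns 5.6.

24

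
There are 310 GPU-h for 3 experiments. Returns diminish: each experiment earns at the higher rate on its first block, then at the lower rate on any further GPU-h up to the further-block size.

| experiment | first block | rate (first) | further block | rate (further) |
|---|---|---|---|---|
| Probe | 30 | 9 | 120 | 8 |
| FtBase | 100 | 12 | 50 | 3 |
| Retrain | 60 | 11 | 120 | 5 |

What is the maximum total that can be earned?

Order all 6 blocks by rate: FtBase/tier1 12 > Retrain/tier1 11 > Probe/tier1 9 > Probe/tier2 8 > Retrain/tier2 5 > FtBase/tier2 3.
Fill FtBase tier1 block (100 at 12) — 210 left.
Fill Retrain tier1 block (60 at 11) — 150 left.
Fill Probe tier1 block (30 at 9) — 120 left.
Fill Probe tier2 block (120 at 8) — 0 left.
Total = 12×100 + 11×60 + 9×30 + 8×120 = 3090.

3090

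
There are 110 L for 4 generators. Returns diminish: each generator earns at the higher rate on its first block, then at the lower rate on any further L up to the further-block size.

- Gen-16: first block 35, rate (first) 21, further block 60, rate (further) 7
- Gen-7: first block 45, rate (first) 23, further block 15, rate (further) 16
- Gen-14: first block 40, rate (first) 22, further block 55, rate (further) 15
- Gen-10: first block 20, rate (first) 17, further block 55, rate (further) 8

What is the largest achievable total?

2440

Treat each block as its own option and order by rate: Gen-7/T1 23 > Gen-14/T1 22 > Gen-16/T1 21 > Gen-10/T1 17 > Gen-7/T2 16 > Gen-14/T2 15 > Gen-10/T2 8 > Gen-16/T2 7.
Gen-7/T1 (23): +45 — 65 left.
Gen-14 T1 at 22: fill all 40 — 25 left.
Gen-16 T1 at 21: only 25 left, fill 25.
Total = 23×45 + 22×40 + 21×25 = 2440.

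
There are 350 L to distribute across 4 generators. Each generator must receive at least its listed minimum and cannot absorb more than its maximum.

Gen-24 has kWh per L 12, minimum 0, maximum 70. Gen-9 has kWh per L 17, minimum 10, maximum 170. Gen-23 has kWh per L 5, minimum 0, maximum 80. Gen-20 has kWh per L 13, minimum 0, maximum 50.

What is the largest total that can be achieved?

Meeting every minimum uses 0+10+0+0 = 10 L, leaving 340.
Rank by kWh per L: Gen-9 17 > Gen-20 13 > Gen-24 12 > Gen-23 5.
Give Gen-9 160 more to hit its cap of 170 → 180 left.
Gen-20 takes 50 more to reach its cap of 50 → 130 left.
Gen-24 takes 70 more to reach its cap of 70 → 60 left.
Gen-23: +60 (room for 80) → 60. Pool exhausted.
Total = 12×70 + 17×170 + 5×60 + 13×50 = 4680.

4680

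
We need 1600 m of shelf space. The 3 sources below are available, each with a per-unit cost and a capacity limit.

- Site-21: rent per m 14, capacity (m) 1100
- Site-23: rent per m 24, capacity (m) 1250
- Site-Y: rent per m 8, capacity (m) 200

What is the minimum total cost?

24200

Use sources in increasing cost order.
Site-Y (8): use full 200 ; 1400 m to go.
Take 1100 from Site-21 at 14 ; need 300 more.
Site-23 at 24: take 300 of its 1250 ; requirement met.
Cost = 200×8 + 1100×14 + 300×24 = 24200.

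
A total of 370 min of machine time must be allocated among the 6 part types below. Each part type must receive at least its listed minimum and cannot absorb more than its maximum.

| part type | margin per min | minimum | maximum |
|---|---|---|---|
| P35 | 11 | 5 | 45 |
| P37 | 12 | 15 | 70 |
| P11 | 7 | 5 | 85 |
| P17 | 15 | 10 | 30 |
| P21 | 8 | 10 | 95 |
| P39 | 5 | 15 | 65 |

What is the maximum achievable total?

Meeting every minimum uses 5+15+5+10+10+15 = 60 min, leaving 310.
Highest margin per min first: P17 15 > P37 12 > P35 11 > P21 8 > P11 7 > P39 5.
P17: +20 to 30 (cap) → 290 left.
Give P37 55 more to hit its cap of 70 → 235 left.
P35: +40 to 45 (cap) → 195 left.
P21: +85 to 95 (cap) → 110 left.
P11 takes 80 more to reach its cap of 85 → 30 left.
P39: +30 (room for 50) → 45. Pool exhausted.
Total = 11×45 + 12×70 + 7×85 + 15×30 + 8×95 + 5×45 = 3365.

3365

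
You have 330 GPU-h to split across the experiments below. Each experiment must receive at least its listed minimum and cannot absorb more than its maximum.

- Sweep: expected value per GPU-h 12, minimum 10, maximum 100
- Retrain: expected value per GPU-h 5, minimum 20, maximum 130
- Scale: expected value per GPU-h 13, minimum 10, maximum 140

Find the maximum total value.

3470

Meeting every minimum uses 10+20+10 = 40 GPU-h, leaving 290.
Order the experiments by expected value per GPU-h: Scale 13 > Sweep 12 > Retrain 5.
Scale: +130 to 140 (cap) — 160 left.
Sweep takes 90 more to reach its cap of 100 — 70 left.
Retrain: +70 (room for 110) → 90. Pool exhausted.
Total = 12×100 + 5×90 + 13×140 = 3470.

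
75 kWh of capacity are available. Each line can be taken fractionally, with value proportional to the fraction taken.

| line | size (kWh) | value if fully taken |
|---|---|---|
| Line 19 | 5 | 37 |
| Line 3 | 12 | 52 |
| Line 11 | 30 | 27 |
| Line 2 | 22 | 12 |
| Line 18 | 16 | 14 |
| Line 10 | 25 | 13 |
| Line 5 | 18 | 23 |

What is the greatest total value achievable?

147.75

Rank by value-to-size ratio: Line 19 37/5≈7.4, Line 3 52/12≈4.33, Line 5 23/18≈1.28, Line 11 27/30≈0.9, Line 18 14/16≈0.875, Line 2 12/22≈0.545, Line 10 13/25≈0.52.
All 5 kWh of Line 19 fit (value 37) ; 70 remain.
Take all of Line 3 (12 kWh, value 52) ; 58 kWh left.
All 18 kWh of Line 5 fit (value 23) ; 40 remain.
All 30 kWh of Line 11 fit (value 27) ; 10 remain.
Fill the last 10 kWh with part of Line 18: 10/16 of it earns 8.75.
Total value = 147.75.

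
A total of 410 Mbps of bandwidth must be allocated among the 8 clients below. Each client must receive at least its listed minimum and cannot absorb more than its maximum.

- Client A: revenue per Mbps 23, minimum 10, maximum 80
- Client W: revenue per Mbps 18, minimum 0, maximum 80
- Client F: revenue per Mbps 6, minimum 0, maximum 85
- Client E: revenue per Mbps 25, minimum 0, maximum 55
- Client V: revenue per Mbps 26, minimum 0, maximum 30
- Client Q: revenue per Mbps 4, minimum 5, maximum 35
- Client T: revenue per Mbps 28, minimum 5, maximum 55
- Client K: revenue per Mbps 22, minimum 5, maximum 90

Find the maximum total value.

Meeting every minimum uses 10+0+0+0+0+5+5+5 = 25 Mbps, leaving 385.
Order the clients by revenue per Mbps: Client T 28 > Client V 26 > Client E 25 > Client A 23 > Client K 22 > Client W 18 > Client F 6 > Client Q 4.
Client T: +50 to 55 (cap) — 335 left.
Client V takes 30 more to reach its cap of 30 — 305 left.
Client E takes 55 more to reach its cap of 55 — 250 left.
Client A: +70 to 80 (cap) — 180 left.
Client K: +85 to 90 (cap) — 95 left.
Client W: +80 to 80 (cap) — 15 left.
Only 15 left; Client F takes them to reach 15.
Total = 23×80 + 18×80 + 6×15 + 25×55 + 26×30 + 4×5 + 28×55 + 22×90 = 9065.

9065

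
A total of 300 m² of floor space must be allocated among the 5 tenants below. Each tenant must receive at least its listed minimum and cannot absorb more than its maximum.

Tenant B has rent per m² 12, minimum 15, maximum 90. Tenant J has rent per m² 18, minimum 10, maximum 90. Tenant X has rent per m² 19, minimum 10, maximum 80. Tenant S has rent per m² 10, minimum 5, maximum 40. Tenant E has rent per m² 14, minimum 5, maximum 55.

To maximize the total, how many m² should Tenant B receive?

Meeting every minimum uses 15+10+10+5+5 = 45 m², leaving 255.
Rank by rent per m²: Tenant X 19 > Tenant J 18 > Tenant E 14 > Tenant B 12 > Tenant S 10.
Tenant X takes 70 more to reach its cap of 80 → 185 left.
Tenant J takes 80 more to reach its cap of 90 → 105 left.
Give Tenant E 50 more to hit its cap of 55 → 55 left.
Only 55 left; Tenant B takes them to reach 70.

70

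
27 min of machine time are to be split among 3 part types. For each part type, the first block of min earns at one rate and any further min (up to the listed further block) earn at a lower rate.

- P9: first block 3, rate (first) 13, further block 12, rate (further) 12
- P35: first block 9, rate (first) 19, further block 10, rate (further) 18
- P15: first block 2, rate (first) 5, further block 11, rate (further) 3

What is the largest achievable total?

450

Order all 6 blocks by rate: P35/first 19 > P35/second 18 > P9/first 13 > P9/second 12 > P15/first 5 > P15/second 3.
P35/first (19): +9 ; 18 left.
P35 second at 18: fill all 10 ; 8 left.
Fill P9 first block (3 at 13) ; 5 left.
5 remain; put them into P9 second at 12.
Total = 19×9 + 18×10 + 13×3 + 12×5 = 450.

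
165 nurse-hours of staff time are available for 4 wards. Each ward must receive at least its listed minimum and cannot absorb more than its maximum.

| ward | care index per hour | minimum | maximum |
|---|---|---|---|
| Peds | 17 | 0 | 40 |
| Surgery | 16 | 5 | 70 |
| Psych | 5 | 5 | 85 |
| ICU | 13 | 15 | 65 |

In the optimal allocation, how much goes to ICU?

Meeting every minimum uses 0+5+5+15 = 25 nurse-hours, leaving 140.
Rank by care index per hour: Peds 17 > Surgery 16 > ICU 13 > Psych 5.
Peds takes 40 more to reach its cap of 40 ; 100 left.
Surgery takes 65 more to reach its cap of 70 ; 35 left.
ICU has room for 50 more but only 35 remain, so it gets 50.

50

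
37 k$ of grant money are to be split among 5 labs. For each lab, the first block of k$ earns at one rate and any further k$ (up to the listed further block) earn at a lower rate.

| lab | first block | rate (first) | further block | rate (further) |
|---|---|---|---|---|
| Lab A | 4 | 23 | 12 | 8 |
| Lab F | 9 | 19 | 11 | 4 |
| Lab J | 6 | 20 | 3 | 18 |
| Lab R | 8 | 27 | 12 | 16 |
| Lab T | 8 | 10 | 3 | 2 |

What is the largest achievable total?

Treat each block as its own option and order by rate: Lab R/first 27 > Lab A/first 23 > Lab J/first 20 > Lab F/first 19 > Lab J/second 18 > Lab R/second 16 > Lab T/first 10 > Lab A/second 8 > Lab F/second 4 > Lab T/second 2.
Lab R first at 27: fill all 8 ; 29 left.
Lab A first at 23: fill all 4 ; 25 left.
Lab J/first (20): +6 ; 19 left.
Fill Lab F first block (9 at 19) ; 10 left.
Lab J second at 18: fill all 3 ; 7 left.
Lab R second at 16: only 7 left, fill 7.
Total = 27×8 + 23×4 + 20×6 + 19×9 + 18×3 + 16×7 = 765.

765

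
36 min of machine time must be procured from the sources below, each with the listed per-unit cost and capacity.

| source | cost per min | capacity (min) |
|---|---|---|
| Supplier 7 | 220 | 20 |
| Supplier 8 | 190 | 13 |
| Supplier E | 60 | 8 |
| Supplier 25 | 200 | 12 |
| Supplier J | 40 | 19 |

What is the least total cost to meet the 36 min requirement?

Cheapest first:
Supplier J at 40: take all 19 min ; 17 still needed.
Supplier E at 60: take all 8 min ; 9 still needed.
Supplier 8 (190): take the remaining 9 ; done.
Supplier 25, Supplier 7: unused.
Cost = 19×40 + 8×60 + 9×190 = 2950.

2950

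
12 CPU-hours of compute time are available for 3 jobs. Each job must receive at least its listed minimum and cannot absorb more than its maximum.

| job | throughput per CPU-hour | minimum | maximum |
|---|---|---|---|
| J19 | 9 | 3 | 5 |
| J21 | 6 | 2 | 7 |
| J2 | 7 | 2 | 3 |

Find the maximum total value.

90

Meeting every minimum uses 3+2+2 = 7 CPU-hours, leaving 5.
Order the jobs by throughput per CPU-hour: J19 9 > J2 7 > J21 6.
J19: +2 to 5 (cap) → 3 left.
Give J2 1 more to hit its cap of 3 → 2 left.
Only 2 left; J21 takes them to reach 4.
Total = 9×5 + 6×4 + 7×3 = 90.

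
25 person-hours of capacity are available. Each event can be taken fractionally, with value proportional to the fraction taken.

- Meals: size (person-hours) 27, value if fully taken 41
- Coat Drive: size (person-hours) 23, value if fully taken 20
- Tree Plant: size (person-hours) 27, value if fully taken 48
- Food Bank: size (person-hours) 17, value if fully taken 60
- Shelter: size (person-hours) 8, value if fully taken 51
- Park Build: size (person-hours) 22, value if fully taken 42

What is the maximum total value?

111

Rank by value-to-size ratio: Shelter 51/8≈6.38, Food Bank 60/17≈3.53, Park Build 42/22≈1.91, Tree Plant 48/27≈1.78, Meals 41/27≈1.52, Coat Drive 20/23≈0.87.
Take all of Shelter (8 person-hours, value 51) → 17 person-hours left.
Take all of Food Bank (17 person-hours, value 60) → 0 person-hours left.
Total value = 111.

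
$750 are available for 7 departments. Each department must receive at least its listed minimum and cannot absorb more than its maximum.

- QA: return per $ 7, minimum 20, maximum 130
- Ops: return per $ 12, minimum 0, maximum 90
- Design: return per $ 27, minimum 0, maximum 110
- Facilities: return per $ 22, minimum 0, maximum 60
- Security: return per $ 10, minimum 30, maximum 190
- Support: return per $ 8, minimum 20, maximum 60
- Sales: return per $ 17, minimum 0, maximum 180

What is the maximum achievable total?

11230

Meeting every minimum uses 20+0+0+0+30+20+0 = 70 $, leaving 680.
Highest return per $ first: Design 27 > Facilities 22 > Sales 17 > Ops 12 > Security 10 > Support 8 > QA 7.
Design takes 110 more to reach its cap of 110 ; 570 left.
Facilities takes 60 more to reach its cap of 60 ; 510 left.
Sales takes 180 more to reach its cap of 180 ; 330 left.
Ops takes 90 more to reach its cap of 90 ; 240 left.
Security takes 160 more to reach its cap of 190 ; 80 left.
Give Support 40 more to hit its cap of 60 ; 40 left.
Only 40 left; QA takes them to reach 60.
Total = 7×60 + 12×90 + 27×110 + 22×60 + 10×190 + 8×60 + 17×180 = 11230.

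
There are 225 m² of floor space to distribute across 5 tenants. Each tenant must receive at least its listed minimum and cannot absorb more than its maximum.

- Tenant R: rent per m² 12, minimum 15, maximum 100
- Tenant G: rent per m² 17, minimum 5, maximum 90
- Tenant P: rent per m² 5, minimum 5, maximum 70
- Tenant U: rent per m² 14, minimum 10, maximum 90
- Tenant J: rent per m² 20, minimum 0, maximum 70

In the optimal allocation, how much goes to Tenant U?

Meeting every minimum uses 15+5+5+10+0 = 35 m², leaving 190.
Order the tenants by rent per m²: Tenant J 20 > Tenant G 17 > Tenant U 14 > Tenant R 12 > Tenant P 5.
Tenant J: +70 to 70 (cap) → 120 left.
Tenant G: +85 to 90 (cap) → 35 left.
Tenant U: +35 (room for 80) → 45. Pool exhausted.

45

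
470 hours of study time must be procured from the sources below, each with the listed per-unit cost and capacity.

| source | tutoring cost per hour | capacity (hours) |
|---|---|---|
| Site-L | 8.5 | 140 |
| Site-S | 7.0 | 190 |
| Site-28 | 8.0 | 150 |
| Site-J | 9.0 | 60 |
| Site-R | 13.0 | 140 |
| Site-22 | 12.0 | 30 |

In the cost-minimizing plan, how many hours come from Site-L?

Use sources in increasing cost order.
Site-S at 7.0: take all 190 hours ; 280 still needed.
Take 150 from Site-28 at 8.0 ; need 130 more.
Site-L (8.5): take the remaining 130 ; done.
Site-J, Site-22, Site-R: unused.

130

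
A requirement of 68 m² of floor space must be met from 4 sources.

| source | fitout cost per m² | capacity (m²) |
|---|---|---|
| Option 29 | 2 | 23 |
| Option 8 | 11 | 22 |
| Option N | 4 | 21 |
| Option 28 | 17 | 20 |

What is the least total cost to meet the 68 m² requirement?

406

Fill from the cheapest source first.
Option 29 at 2: take all 23 m² — 45 still needed.
Take 21 from Option N at 4 — need 24 more.
Take 22 from Option 8 at 11 — need 2 more.
Option 28 at 17: take 2 of its 20 — requirement met.
Cost = 23×2 + 21×4 + 22×11 + 2×17 = 406.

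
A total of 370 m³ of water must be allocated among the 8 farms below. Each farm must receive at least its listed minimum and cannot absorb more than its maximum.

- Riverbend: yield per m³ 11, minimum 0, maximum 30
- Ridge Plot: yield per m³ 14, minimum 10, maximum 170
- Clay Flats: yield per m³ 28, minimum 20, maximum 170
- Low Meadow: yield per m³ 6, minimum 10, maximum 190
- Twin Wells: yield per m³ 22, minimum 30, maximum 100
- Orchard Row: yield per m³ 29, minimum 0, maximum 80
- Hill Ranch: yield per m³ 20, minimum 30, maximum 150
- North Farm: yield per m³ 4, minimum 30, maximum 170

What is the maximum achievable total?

Meeting every minimum uses 0+10+20+10+30+0+30+30 = 130 m³, leaving 240.
Rank by yield per m³: Orchard Row 29 > Clay Flats 28 > Twin Wells 22 > Hill Ranch 20 > Ridge Plot 14 > Riverbend 11 > Low Meadow 6 > North Farm 4.
Orchard Row takes 80 more to reach its cap of 80 → 160 left.
Clay Flats takes 150 more to reach its cap of 170 → 10 left.
Twin Wells has room for 70 more but only 10 remain, so it gets 40.
Total = 14×10 + 28×170 + 6×10 + 22×40 + 29×80 + 20×30 + 4×30 = 8880.

8880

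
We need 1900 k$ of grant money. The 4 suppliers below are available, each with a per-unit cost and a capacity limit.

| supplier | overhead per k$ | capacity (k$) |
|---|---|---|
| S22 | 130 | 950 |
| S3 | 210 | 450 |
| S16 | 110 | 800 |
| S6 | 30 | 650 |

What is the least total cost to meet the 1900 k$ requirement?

Fill from the cheapest supplier first.
S6 (30): use full 650 — 1250 k$ to go.
Take 800 from S16 at 110 — need 450 more.
Take 450 from S22 at 130 to finish.
S3: unused.
Cost = 650×30 + 800×110 + 450×130 = 166000.

166000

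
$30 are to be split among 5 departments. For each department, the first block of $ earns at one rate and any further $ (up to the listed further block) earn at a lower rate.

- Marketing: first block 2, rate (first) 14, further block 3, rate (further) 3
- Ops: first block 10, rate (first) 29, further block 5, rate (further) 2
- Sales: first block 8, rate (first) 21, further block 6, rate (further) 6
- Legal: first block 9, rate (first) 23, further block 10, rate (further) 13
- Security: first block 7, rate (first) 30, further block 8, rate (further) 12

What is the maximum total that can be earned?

791

Rank every tier by rate: Security/first 30 > Ops/first 29 > Legal/first 23 > Sales/first 21 > Marketing/first 14 > Legal/second 13 > Security/second 12 > Sales/second 6 > Marketing/second 3 > Ops/second 2.
Fill Security first block (7 at 30) ; 23 left.
Ops first at 29: fill all 10 ; 13 left.
Legal first at 23: fill all 9 ; 4 left.
Sales/first: +4 of 8 at 21; pool empty.
Total = 30×7 + 29×10 + 23×9 + 21×4 = 791.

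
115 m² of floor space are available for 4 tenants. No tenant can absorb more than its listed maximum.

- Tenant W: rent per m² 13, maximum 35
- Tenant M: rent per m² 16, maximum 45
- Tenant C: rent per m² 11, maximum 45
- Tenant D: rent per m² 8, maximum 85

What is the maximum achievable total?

Order the tenants by rent per m²: Tenant M 16 > Tenant W 13 > Tenant C 11 > Tenant D 8.
Give Tenant M 45 to hit its cap of 45 ; 70 left.
Tenant W: +35 to 35 (cap) ; 35 left.
Tenant C: +35 (room for 45) → 35. Pool exhausted.
Total = 13×35 + 16×45 + 11×35 = 1560.

1560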